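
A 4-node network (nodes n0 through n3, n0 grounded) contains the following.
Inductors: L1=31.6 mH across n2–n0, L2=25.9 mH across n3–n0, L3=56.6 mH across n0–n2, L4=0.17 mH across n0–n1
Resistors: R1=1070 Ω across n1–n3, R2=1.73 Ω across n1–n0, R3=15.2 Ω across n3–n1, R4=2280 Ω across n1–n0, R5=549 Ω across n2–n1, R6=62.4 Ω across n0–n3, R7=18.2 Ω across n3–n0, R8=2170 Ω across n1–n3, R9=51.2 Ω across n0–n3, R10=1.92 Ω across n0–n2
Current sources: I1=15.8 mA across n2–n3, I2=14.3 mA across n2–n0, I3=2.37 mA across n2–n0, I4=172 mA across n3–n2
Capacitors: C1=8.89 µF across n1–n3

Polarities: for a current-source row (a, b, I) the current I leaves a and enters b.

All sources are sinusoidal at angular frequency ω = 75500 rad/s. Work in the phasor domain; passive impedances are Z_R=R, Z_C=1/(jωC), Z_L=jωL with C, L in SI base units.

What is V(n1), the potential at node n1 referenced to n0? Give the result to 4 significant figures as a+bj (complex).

Apply KCL at each of the 3 non-ground nodes and solve the resulting linear system.
Node n1: branches {R1, R2, R3, R4, R5, R8, L4, C1} → V_1 = -0.2210-0.05203j
Node n2: branches {L1, I1, L3, R5, I2, I3, R10, I4} → V_2 = 0.2662+0.0001513j
Node n3: branches {R1, L2, I1, R3, R6, R7, R8, R9, C1, I4} → V_3 = -0.2597+0.1419j

-0.2210-0.05203j V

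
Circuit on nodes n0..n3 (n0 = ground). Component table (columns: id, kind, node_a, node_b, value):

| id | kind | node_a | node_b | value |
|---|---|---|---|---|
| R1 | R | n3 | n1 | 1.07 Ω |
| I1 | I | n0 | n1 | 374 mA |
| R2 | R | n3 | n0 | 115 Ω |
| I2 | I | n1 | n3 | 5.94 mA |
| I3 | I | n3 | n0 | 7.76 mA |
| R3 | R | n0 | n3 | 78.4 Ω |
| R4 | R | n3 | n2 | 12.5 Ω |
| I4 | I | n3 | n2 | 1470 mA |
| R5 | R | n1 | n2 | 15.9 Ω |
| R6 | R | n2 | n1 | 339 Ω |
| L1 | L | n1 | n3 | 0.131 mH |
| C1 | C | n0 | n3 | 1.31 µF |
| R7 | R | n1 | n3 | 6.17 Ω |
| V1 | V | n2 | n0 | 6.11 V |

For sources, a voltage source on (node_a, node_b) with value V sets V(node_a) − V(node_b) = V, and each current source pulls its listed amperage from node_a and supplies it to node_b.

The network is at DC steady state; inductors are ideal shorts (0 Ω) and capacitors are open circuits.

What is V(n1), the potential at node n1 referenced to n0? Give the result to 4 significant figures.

-1.271 V

MNA unknowns: 3 node voltages V₁..V_3 plus 2 source currents (L1, V1)
R1: Y=0.9346 on G[3,1]
I1: z[0]−=0.374, z[1]+=0.374
R2: Y=0.008696 on G[3,0]
I2: z[1]−=0.00594, z[3]+=0.00594
I3: z[3]−=0.00776, z[0]+=0.00776
R3: Y=0.01276 on G[0,3]
R4: Y=0.08000 on G[3,2]
I4: z[3]−=1.47, z[2]+=1.47
R5: Y=0.06289 on G[1,2]
R6: Y=0.002950 on G[2,1]
L1: row V1−V3=0, i_L1 at 1,3
C1: Y=0.000 on G[0,3]
R7: Y=0.1621 on G[1,3]
V1: row V2−V0=6.11, i_V1 at 2,0
solve → V1=-1.271, V2=6.110, V3=-1.271
aux → i_L1=0.8541, i_V1=0.3935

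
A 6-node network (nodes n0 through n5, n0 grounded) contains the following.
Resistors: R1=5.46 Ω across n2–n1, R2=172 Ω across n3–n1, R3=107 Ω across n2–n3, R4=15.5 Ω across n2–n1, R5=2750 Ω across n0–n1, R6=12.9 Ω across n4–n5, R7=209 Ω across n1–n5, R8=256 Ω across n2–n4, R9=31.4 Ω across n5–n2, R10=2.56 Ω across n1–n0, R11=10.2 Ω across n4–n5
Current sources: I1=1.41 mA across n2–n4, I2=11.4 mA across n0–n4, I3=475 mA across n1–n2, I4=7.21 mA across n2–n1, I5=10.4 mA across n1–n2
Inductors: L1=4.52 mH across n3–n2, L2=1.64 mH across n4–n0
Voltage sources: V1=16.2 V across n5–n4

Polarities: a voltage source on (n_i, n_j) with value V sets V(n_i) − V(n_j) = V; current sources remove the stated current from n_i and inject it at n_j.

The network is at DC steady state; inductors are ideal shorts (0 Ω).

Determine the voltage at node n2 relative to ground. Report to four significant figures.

4.395 V

MNA unknowns: 5 node voltages V₁..V_5 plus 3 source currents (L1, L2, V1)
R1: Y=0.1832 on G[2,1]
I1: z[2]−=0.00141, z[4]+=0.00141
R2: Y=0.005814 on G[3,1]
L1: row V3−V2=0, i_L1 at 3,2
R3: Y=0.009346 on G[2,3]
R4: Y=0.06452 on G[2,1]
R5: Y=0.0003636 on G[0,1]
I2: z[0]−=0.0114, z[4]+=0.0114
I3: z[1]−=0.475, z[2]+=0.475
R6: Y=0.07752 on G[4,5]
I4: z[2]−=0.00721, z[1]+=0.00721
R7: Y=0.004785 on G[1,5]
R8: Y=0.003906 on G[2,4]
R9: Y=0.03185 on G[5,2]
R10: Y=0.3906 on G[1,0]
I5: z[1]−=0.0104, z[2]+=0.0104
R11: Y=0.09804 on G[4,5]
L2: row V4−V0=0, i_L2 at 4,0
V1: row V5−V4=16.2, i_V1 at 5,4
solve → V1=1.099, V2=4.395, V3=4.395, V4=0.000, V5=16.20
aux → i_L1=-0.01916, i_L2=-0.4182, i_V1=-3.292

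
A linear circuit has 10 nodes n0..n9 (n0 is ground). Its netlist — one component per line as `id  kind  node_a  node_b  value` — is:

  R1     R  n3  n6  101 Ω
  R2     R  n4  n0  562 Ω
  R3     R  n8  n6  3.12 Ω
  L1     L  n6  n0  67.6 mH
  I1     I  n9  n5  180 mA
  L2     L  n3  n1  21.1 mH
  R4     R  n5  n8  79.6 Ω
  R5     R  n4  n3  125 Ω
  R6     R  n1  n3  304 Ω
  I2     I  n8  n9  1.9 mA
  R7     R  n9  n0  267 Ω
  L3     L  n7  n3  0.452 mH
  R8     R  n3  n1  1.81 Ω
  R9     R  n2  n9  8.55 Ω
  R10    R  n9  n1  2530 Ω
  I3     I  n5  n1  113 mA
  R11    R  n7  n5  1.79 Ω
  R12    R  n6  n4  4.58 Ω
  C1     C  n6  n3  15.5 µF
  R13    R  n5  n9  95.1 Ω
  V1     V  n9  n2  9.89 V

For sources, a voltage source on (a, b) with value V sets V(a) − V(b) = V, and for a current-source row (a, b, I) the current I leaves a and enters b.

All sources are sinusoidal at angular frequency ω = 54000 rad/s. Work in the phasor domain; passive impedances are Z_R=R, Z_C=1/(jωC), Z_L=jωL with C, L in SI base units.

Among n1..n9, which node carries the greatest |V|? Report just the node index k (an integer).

2

Apply KCL at each of the 9 non-ground nodes and solve the resulting linear system.
Node n1: branches {L2, R6, R8, R10, I3} → V_1 = 10.51+1.704j
Node n2: branches {R9, V1} → V_2 = -14.87-0.06598j
Node n3: branches {R1, L2, R5, R6, L3, R8, C1} → V_3 = 10.32+1.705j
Node n4: branches {R2, R5, R12} → V_4 = 10.22+1.724j
Node n5: branches {I1, R4, I3, R11, R13} → V_5 = 9.601-0.1560j
Node n6: branches {R1, R3, L1, R12, C1} → V_6 = 10.29+1.738j
Node n7: branches {L3, R11} → V_7 = 9.740-0.1987j
Node n8: branches {R3, R4, I2} → V_8 = 10.26+1.667j
Node n9: branches {I1, I2, R7, R9, R10, R13, V1} → V_9 = -4.980-0.06598j
Source currents: i(V1)=-1.157+0.000j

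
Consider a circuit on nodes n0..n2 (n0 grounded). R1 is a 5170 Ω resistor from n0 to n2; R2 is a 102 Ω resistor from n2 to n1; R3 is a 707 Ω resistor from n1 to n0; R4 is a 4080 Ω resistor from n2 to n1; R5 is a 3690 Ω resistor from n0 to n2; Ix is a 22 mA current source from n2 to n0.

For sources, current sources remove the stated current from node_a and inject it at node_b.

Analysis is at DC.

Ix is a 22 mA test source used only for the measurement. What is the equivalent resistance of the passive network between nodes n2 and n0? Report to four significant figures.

Element admittances at DC:
  Y(R1) = 0.0001934 S between n0,n2
  Y(R2) = 0.009804 S between n2,n1
  Y(R3) = 0.001414 S between n1,n0
  Y(R4) = 0.0002451 S between n2,n1
  Y(R5) = 0.0002710 S between n0,n2
  Ix: injects 0.022 A into n0 (from n2)
Assemble and solve the 2×2 MNA system:
  V(n1)=-11.32  V(n2)=-12.91

R_eq = 586.7 Ω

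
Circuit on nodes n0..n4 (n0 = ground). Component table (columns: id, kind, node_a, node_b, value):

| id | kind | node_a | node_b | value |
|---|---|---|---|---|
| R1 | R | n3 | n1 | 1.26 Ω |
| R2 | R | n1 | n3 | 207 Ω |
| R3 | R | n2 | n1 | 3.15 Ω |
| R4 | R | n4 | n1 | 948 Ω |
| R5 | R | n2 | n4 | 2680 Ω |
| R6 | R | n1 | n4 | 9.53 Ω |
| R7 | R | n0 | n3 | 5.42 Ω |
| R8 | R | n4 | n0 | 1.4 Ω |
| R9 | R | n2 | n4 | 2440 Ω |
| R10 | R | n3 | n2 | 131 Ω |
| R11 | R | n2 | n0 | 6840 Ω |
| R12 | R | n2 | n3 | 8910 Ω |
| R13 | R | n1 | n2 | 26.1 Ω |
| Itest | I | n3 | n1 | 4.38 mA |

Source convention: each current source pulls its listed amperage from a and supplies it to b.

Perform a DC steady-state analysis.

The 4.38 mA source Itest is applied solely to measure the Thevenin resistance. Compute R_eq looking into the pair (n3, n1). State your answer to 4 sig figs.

MNA unknowns: 4 node voltages V₁..V_4
R1: Y=0.7937 on G[3,1]
R2: Y=0.004831 on G[1,3]
R3: Y=0.3175 on G[2,1]
R4: Y=0.001055 on G[4,1]
R5: Y=0.0003731 on G[2,4]
R6: Y=0.1049 on G[1,4]
R7: Y=0.1845 on G[0,3]
R8: Y=0.7143 on G[4,0]
R9: Y=0.0004098 on G[2,4]
R10: Y=0.007634 on G[3,2]
R11: Y=0.0001462 on G[2,0]
R12: Y=0.0001122 on G[2,3]
R13: Y=0.03831 on G[1,2]
Itest: z[3]−=0.00438, z[1]+=0.00438
solve → V1=0.003355, V2=0.003241, V3=-0.001691, V4=0.0004362

R_eq = 1.152 Ω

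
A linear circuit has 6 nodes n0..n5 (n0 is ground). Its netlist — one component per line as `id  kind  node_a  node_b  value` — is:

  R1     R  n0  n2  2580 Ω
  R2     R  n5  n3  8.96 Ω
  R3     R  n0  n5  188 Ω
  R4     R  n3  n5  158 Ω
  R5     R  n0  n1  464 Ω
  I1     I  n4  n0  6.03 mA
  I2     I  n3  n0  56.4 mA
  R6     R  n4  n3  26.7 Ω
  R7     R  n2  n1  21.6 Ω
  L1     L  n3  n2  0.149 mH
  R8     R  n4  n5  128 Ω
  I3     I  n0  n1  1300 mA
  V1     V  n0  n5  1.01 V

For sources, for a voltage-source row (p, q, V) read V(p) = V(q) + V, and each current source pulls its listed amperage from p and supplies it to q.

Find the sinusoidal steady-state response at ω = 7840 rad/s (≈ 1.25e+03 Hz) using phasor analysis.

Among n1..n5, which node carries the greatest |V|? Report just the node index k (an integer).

MNA unknowns: 5 node voltages V₁..V_5 plus 1 source current (V1)
R1: Y=0.0003876+0.000j on G[0,2]
R2: Y=0.1116+0.000j on G[5,3]
R3: Y=0.005319+0.000j on G[0,5]
R4: Y=0.006329+0.000j on G[3,5]
R5: Y=0.002155+0.000j on G[0,1]
I1: z[4]−=0.00603, z[0]+=0.00603
I2: z[3]−=0.0564, z[0]+=0.0564
R6: Y=0.03745+0.000j on G[4,3]
R7: Y=0.04630+0.000j on G[2,1]
L1: Y=0.000-0.8560j on G[3,2]
R8: Y=0.007812+0.000j on G[4,5]
I3: z[0]−=1.3, z[1]+=1.3
V1: row V0−V5=1.01, i_V1 at 0,5
solve → V1=34.78+1.337j, V2=8.322+1.400j, V3=8.318-0.02753j, V4=6.575-0.02278j, V5=-1.010+0.000j
aux → i_V1=-1.165+0.003425j

1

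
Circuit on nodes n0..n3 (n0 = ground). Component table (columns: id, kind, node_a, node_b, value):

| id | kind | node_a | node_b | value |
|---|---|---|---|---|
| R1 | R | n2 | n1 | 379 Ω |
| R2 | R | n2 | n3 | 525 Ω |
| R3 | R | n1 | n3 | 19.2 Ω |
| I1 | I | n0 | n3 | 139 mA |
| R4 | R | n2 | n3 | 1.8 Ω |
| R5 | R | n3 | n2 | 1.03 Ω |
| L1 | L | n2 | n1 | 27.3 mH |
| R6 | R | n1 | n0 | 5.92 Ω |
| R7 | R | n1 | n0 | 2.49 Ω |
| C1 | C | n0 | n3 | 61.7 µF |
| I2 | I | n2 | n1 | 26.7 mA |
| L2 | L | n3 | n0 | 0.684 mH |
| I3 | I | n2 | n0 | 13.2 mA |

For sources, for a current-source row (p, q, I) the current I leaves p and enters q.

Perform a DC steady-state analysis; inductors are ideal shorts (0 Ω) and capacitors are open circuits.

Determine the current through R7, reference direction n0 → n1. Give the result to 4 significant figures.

0.002465 A

Apply KCL at each of the 3 non-ground nodes and solve the resulting linear system.
Node n1: branches {R1, R3, L1, R6, R7, I2} → V_1 = -0.006137
Node n2: branches {R1, R2, R4, R5, L1, I2, I3} → V_2 = -0.006137
Node n3: branches {R2, R3, I1, R4, R5, C1, L2} → V_3 = 0.000
Source currents: i(L1)=-0.03052, i(L2)=0.1293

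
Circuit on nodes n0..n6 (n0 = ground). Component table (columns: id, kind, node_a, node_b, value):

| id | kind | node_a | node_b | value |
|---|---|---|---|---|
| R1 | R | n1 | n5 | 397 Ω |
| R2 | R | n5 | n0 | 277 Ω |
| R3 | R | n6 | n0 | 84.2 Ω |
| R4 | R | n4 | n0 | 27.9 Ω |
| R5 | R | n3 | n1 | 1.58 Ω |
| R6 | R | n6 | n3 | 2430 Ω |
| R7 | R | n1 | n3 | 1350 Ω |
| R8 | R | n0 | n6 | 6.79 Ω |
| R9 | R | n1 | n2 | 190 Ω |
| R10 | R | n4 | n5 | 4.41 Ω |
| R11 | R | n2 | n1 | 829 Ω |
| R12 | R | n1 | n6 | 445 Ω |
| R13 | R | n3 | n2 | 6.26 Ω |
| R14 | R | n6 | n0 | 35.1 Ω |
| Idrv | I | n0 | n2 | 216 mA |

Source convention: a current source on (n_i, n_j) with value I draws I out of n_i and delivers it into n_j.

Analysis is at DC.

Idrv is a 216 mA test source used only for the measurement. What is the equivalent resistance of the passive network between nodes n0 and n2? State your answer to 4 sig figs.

R_eq = 208.5 Ω

MNA unknowns: 6 node voltages V₁..V_6
R1: Y=0.002519 on G[1,5]
R2: Y=0.003610 on G[5,0]
R3: Y=0.01188 on G[6,0]
R4: Y=0.03584 on G[4,0]
R5: Y=0.6329 on G[3,1]
R6: Y=0.0004115 on G[6,3]
R7: Y=0.0007407 on G[1,3]
R8: Y=0.1473 on G[0,6]
R9: Y=0.005263 on G[1,2]
R10: Y=0.2268 on G[4,5]
R11: Y=0.001206 on G[2,1]
R12: Y=0.002247 on G[1,6]
R13: Y=0.1597 on G[3,2]
R14: Y=0.02849 on G[6,0]
Idrv: z[0]−=0.216, z[2]+=0.216
solve → V1=43.44, V2=45.03, V3=43.74, V4=2.548, V5=2.951, V6=0.6076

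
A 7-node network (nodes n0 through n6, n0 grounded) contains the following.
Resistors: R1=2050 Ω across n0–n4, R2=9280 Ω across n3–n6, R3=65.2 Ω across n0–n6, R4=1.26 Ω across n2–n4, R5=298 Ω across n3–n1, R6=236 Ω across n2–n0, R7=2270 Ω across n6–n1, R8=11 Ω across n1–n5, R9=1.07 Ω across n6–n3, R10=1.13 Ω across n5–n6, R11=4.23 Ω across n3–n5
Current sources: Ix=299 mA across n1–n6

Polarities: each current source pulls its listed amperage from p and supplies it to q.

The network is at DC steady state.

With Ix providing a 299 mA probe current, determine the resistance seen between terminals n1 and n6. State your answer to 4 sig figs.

MNA unknowns: 6 node voltages V₁..V_6
R1: Y=0.0004878 on G[0,4]
R2: Y=0.0001078 on G[3,6]
R3: Y=0.01534 on G[0,6]
R4: Y=0.7937 on G[2,4]
R5: Y=0.003356 on G[3,1]
R6: Y=0.004237 on G[2,0]
R7: Y=0.0004405 on G[6,1]
R8: Y=0.09091 on G[1,5]
R9: Y=0.9346 on G[6,3]
R10: Y=0.8850 on G[5,6]
R11: Y=0.2364 on G[3,5]
Ix: z[1]−=0.299, z[6]+=0.299
solve → V1=-3.417, V2=0.000, V3=-0.06386, V4=0.000, V5=-0.2687, V6=0.000

R_eq = 11.43 Ω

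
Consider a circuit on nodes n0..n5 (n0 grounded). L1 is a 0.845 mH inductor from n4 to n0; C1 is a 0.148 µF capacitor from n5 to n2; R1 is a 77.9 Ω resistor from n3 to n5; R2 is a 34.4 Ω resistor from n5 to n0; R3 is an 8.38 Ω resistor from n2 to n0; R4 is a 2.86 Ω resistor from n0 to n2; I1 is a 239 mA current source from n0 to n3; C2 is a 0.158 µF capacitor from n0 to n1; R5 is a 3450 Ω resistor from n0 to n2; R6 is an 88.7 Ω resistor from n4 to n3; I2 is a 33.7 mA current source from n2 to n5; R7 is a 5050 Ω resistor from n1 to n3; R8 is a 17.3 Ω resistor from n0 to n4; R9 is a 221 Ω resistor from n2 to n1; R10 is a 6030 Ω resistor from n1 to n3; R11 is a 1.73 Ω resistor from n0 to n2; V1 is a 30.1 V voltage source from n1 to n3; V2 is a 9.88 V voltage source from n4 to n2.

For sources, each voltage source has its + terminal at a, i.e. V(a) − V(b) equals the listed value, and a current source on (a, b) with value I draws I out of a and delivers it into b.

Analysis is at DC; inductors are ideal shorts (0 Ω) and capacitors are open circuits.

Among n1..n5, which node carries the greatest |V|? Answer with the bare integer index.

1

MNA unknowns: 5 node voltages V₁..V_5 plus 3 source currents (L1, V1, V2)
L1: row V4−V0=0, i_L1 at 4,0
C1: Y=0.000 on G[5,2]
R1: Y=0.01284 on G[3,5]
R2: Y=0.02907 on G[5,0]
R3: Y=0.1193 on G[2,0]
R4: Y=0.3497 on G[0,2]
I1: z[0]−=0.239, z[3]+=0.239
C2: Y=0.000 on G[0,1]
R5: Y=0.0002899 on G[0,2]
R6: Y=0.01127 on G[4,3]
I2: z[2]−=0.0337, z[5]+=0.0337
R7: Y=0.0001980 on G[1,3]
R8: Y=0.05780 on G[0,4]
R9: Y=0.004525 on G[2,1]
R10: Y=0.0001658 on G[1,3]
R11: Y=0.5780 on G[0,2]
V1: row V1−V3=30.1, i_V1 at 1,3
V2: row V4−V2=9.88, i_V2 at 4,2
solve → V1=32.87, V2=-9.880, V3=2.770, V4=0.000, V5=1.653
aux → i_L1=10.54, i_V1=-0.2044, i_V2=-10.51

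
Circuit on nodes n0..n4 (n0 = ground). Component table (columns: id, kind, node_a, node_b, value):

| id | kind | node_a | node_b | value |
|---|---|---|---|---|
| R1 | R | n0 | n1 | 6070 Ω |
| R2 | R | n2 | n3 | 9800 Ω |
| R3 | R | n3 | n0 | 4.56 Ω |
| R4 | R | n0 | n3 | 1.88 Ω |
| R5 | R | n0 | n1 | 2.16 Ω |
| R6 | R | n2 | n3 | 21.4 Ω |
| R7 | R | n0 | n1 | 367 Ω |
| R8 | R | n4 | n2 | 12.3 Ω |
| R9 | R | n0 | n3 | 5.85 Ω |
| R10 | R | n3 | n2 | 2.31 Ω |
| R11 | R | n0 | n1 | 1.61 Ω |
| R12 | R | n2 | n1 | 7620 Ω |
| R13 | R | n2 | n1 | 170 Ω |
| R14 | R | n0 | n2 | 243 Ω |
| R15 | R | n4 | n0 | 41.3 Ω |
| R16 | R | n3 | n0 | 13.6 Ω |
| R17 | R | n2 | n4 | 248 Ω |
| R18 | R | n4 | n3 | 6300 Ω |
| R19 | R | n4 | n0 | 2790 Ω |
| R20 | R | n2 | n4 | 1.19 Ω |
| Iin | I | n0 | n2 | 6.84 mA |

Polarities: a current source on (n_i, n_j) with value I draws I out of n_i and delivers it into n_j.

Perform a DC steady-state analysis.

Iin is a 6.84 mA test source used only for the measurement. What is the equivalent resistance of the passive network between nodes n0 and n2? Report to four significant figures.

MNA unknowns: 4 node voltages V₁..V_4
R1: Y=0.0001647 on G[0,1]
R2: Y=0.0001020 on G[2,3]
R3: Y=0.2193 on G[3,0]
R4: Y=0.5319 on G[0,3]
R5: Y=0.4630 on G[0,1]
R6: Y=0.04673 on G[2,3]
R7: Y=0.002725 on G[0,1]
R8: Y=0.08130 on G[4,2]
R9: Y=0.1709 on G[0,3]
R10: Y=0.4329 on G[3,2]
R11: Y=0.6211 on G[0,1]
R12: Y=0.0001312 on G[2,1]
R13: Y=0.005882 on G[2,1]
R14: Y=0.004115 on G[0,2]
R15: Y=0.02421 on G[4,0]
R16: Y=0.07353 on G[3,0]
R17: Y=0.004032 on G[2,4]
R18: Y=0.0001587 on G[4,3]
R19: Y=0.0003584 on G[4,0]
R20: Y=0.8403 on G[2,4]
Iin: z[0]−=0.00684, z[2]+=0.00684
solve → V1=0.0001052, V2=0.01911, V3=0.006216, V4=0.01862

R_eq = 2.795 Ω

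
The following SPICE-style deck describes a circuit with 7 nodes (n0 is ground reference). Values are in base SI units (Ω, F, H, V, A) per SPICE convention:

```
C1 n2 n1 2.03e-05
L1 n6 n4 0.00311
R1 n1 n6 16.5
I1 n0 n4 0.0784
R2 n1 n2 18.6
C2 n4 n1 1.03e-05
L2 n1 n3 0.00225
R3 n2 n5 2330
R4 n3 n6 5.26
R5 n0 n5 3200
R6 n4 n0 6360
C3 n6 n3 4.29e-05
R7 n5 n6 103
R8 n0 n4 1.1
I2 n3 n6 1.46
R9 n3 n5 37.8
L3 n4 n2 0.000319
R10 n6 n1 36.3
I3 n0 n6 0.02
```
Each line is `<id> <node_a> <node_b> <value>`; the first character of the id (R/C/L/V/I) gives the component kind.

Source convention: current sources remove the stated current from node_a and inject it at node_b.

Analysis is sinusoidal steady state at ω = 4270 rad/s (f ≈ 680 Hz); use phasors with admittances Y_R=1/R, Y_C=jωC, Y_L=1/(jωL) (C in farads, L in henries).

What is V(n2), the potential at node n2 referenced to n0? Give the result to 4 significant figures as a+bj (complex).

-0.1069+0.2442j V

Apply KCL at each of the 6 non-ground nodes and solve the resulting linear system.
Node n1: branches {C1, R1, R2, C2, L2, R10} → V_1 = 2.139-0.4317j
Node n2: branches {C1, R2, R3, L3} → V_2 = -0.1069+0.2442j
Node n3: branches {L2, R4, C3, I2, R9} → V_3 = -1.877+0.4120j
Node n4: branches {L1, I1, C2, R6, R8, L3} → V_4 = 0.1084+0.0001112j
Node n5: branches {R3, R5, R7, R9} → V_5 = -0.4542-0.3237j
Node n6: branches {L1, R1, R4, C3, R7, I2, R10, I3} → V_6 = 3.392-2.364j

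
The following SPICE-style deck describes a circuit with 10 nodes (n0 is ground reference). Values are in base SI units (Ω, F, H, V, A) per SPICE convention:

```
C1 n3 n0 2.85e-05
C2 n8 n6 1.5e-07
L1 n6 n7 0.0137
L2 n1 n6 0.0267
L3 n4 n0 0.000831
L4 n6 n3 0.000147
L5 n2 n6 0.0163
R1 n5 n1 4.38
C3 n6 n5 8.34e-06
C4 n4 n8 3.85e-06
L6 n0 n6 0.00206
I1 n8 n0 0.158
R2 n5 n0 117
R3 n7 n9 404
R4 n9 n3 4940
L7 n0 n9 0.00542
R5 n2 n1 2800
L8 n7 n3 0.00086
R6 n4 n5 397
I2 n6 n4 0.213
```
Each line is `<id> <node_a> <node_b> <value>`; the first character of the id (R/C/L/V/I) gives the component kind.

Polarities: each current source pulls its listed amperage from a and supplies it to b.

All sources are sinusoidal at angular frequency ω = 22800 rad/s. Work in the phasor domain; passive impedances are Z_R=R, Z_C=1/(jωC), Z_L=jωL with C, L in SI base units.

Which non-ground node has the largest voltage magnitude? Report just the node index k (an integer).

Element admittances at ω=22800 rad/s:
  Y(C1) = 0.000+0.6498j S between n3,n0
  Y(C2) = 0.000+0.003420j S between n8,n6
  Y(L1) = 0.000-0.003201j S between n6,n7
  Y(L2) = 0.000-0.001643j S between n1,n6
  Y(L3) = 0.000-0.05278j S between n4,n0
  Y(L4) = 0.000-0.2984j S between n6,n3
  Y(L5) = 0.000-0.002691j S between n2,n6
  Y(R1) = 0.2283+0.000j S between n5,n1
  Y(C3) = 0.000+0.1902j S between n6,n5
  Y(C4) = 0.000+0.08778j S between n4,n8
  Y(L6) = 0.000-0.02129j S between n0,n6
  I1: injects 0.158 A into n0 (from n8)
  Y(R2) = 0.008547+0.000j S between n5,n0
  Y(R3) = 0.002475+0.000j S between n7,n9
  Y(R4) = 0.0002024+0.000j S between n9,n3
  Y(L7) = 0.000-0.008092j S between n0,n9
  Y(R5) = 0.0003571+0.000j S between n2,n1
  Y(L8) = 0.000-0.05100j S between n7,n3
  Y(R6) = 0.002519+0.000j S between n4,n5
  I2: injects 0.213 A into n4 (from n6)
Assemble and solve the 9×9 MNA system:
  V(n1)=0.02508-0.3836j  V(n2)=-0.01356-0.3792j  V(n3)=0.01038+0.3331j  V(n4)=0.08429+1.254j  V(n5)=0.02515-0.3839j  V(n6)=-0.01415-0.3843j  V(n7)=0.02042+0.2860j  V(n8)=0.08060+2.925j  V(n9)=-0.08442+0.03444j

8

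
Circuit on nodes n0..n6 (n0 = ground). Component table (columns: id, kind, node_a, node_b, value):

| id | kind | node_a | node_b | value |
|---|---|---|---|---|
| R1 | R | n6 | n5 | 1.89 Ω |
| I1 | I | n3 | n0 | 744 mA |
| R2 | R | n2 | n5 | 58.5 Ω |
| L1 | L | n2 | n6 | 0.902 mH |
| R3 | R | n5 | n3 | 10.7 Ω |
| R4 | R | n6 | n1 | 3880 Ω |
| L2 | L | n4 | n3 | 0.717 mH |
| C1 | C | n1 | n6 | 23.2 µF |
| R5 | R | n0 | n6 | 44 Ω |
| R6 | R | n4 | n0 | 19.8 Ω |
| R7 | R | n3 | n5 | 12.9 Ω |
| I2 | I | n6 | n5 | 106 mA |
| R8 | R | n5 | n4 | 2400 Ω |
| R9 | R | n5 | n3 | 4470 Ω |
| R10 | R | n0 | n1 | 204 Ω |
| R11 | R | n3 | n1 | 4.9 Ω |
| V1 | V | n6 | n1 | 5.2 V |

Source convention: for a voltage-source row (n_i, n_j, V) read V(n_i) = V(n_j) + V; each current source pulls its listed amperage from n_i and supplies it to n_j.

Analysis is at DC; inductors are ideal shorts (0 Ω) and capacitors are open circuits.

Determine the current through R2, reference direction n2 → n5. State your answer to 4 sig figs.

MNA unknowns: 6 node voltages V₁..V_6 plus 3 source currents (L1, L2, V1)
R1: Y=0.5291 on G[6,5]
I1: z[3]−=0.744, z[0]+=0.744
R2: Y=0.01709 on G[2,5]
L1: row V2−V6=0, i_L1 at 2,6
R3: Y=0.09346 on G[5,3]
R4: Y=0.0002577 on G[6,1]
L2: row V4−V3=0, i_L2 at 4,3
C1: Y=0.000 on G[1,6]
R5: Y=0.02273 on G[0,6]
R6: Y=0.05051 on G[4,0]
R7: Y=0.07752 on G[3,5]
I2: z[6]−=0.106, z[5]+=0.106
R8: Y=0.0004167 on G[5,4]
R9: Y=0.0002237 on G[5,3]
R10: Y=0.004902 on G[0,1]
R11: Y=0.2041 on G[3,1]
V1: row V6−V1=5.2, i_V1 at 6,1
solve → V1=-11.98, V2=-6.784, V3=-10.52, V4=-10.52, V5=-7.528, V6=-6.784
aux → i_L1=-0.01273, i_L2=0.5323, i_V1=-0.3598

0.01273 A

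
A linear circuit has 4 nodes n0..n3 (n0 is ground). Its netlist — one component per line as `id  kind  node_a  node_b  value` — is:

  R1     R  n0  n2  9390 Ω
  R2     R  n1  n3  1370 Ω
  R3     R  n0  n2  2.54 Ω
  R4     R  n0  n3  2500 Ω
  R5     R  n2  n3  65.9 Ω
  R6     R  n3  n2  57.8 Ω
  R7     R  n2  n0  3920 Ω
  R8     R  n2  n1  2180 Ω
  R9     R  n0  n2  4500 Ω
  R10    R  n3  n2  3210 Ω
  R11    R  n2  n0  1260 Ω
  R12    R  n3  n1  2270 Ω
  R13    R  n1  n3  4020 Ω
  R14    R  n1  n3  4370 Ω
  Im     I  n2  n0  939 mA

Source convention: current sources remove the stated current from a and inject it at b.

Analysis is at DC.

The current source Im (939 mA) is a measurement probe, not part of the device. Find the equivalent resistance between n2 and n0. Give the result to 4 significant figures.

Element admittances at DC:
  Y(R1) = 0.0001065 S between n0,n2
  Y(R2) = 0.0007299 S between n1,n3
  Y(R3) = 0.3937 S between n0,n2
  Y(R4) = 0.0004000 S between n0,n3
  Y(R5) = 0.01517 S between n2,n3
  Y(R6) = 0.01730 S between n3,n2
  Y(R7) = 0.0002551 S between n2,n0
  Y(R8) = 0.0004587 S between n2,n1
  Y(R9) = 0.0002222 S between n0,n2
  Y(R10) = 0.0003115 S between n3,n2
  Y(R11) = 0.0007937 S between n2,n0
  Y(R12) = 0.0004405 S between n3,n1
  Y(R13) = 0.0002488 S between n1,n3
  Y(R14) = 0.0002288 S between n1,n3
  Im: injects 0.939 A into n0 (from n2)
Assemble and solve the 3×3 MNA system:
  V(n1)=-2.352  V(n2)=-2.374  V(n3)=-2.346

R_eq = 2.529 Ω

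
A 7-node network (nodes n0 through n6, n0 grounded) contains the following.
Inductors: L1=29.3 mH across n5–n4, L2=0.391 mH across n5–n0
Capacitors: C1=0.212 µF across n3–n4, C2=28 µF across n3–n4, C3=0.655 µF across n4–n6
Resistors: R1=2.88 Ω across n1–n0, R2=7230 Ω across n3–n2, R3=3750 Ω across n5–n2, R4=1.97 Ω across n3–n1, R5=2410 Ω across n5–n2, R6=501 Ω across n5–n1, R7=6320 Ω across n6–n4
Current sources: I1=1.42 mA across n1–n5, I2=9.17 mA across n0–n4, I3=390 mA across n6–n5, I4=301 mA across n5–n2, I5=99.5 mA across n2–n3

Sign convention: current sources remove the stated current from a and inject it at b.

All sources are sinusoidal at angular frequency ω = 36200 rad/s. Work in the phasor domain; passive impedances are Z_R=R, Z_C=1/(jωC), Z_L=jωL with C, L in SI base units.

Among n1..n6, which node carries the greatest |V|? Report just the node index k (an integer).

2

MNA unknowns: 6 node voltages V₁..V_6
L1: Y=0.000-0.0009428j on G[5,4]
C1: Y=0.000+0.007674j on G[3,4]
L2: Y=0.000-0.07065j on G[5,0]
C2: Y=0.000+1.014j on G[3,4]
R1: Y=0.3472+0.000j on G[1,0]
I1: z[1]−=0.00142, z[5]+=0.00142
R2: Y=0.0001383+0.000j on G[3,2]
R3: Y=0.0002667+0.000j on G[5,2]
I2: z[0]−=0.00917, z[4]+=0.00917
R4: Y=0.5076+0.000j on G[3,1]
R5: Y=0.0004149+0.000j on G[5,2]
I3: z[6]−=0.39, z[5]+=0.39
C3: Y=0.000+0.02371j on G[4,6]
R6: Y=0.001996+0.000j on G[5,1]
R7: Y=0.0001582+0.000j on G[6,4]
I4: z[5]−=0.301, z[2]+=0.301
I5: z[2]−=0.0995, z[3]+=0.0995
solve → V1=-0.7028+0.01822j, V2=245.6+2.982j, V3=-1.184+0.01666j, V4=-1.185+0.3866j, V5=0.08953+3.584j, V6=-1.295+16.83j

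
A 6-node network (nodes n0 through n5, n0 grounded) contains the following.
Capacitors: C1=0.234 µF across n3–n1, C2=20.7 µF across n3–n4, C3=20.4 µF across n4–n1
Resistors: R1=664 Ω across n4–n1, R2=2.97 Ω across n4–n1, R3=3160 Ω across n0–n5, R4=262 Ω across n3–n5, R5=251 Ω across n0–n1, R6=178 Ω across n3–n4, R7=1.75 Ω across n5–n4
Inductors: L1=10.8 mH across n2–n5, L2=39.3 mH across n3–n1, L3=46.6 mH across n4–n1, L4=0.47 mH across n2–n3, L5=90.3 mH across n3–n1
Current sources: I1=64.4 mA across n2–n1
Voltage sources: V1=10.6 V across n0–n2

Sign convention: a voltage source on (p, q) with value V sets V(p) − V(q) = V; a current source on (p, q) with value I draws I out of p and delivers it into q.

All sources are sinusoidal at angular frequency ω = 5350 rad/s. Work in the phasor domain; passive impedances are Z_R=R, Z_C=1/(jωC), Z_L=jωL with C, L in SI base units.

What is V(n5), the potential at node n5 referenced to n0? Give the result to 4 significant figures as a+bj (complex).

MNA unknowns: 5 node voltages V₁..V_5 plus 1 source current (V1)
C1: Y=0.000+0.001252j on G[3,1]
R1: Y=0.001506+0.000j on G[4,1]
R2: Y=0.3367+0.000j on G[4,1]
L1: Y=0.000-0.01731j on G[2,5]
C2: Y=0.000+0.1107j on G[3,4]
L2: Y=0.000-0.004756j on G[3,1]
L3: Y=0.000-0.004011j on G[4,1]
R3: Y=0.0003165+0.000j on G[0,5]
L4: Y=0.000-0.3977j on G[2,3]
R4: Y=0.003817+0.000j on G[3,5]
I1: z[2]−=0.0644, z[1]+=0.0644
L5: Y=0.000-0.002070j on G[3,1]
C3: Y=0.000+0.1091j on G[4,1]
R5: Y=0.003984+0.000j on G[0,1]
R6: Y=0.005618+0.000j on G[3,4]
R7: Y=0.5714+0.000j on G[5,4]
V1: row V0−V2=10.6, i_V1 at 0,2
solve → V1=-10.12-0.9179j, V2=-10.60+0.000j, V3=-10.62+0.3076j, V4=-10.43-0.8417j, V5=-10.40-0.8276j
aux → i_V1=-0.04362-0.003919j

-10.40-0.8276j V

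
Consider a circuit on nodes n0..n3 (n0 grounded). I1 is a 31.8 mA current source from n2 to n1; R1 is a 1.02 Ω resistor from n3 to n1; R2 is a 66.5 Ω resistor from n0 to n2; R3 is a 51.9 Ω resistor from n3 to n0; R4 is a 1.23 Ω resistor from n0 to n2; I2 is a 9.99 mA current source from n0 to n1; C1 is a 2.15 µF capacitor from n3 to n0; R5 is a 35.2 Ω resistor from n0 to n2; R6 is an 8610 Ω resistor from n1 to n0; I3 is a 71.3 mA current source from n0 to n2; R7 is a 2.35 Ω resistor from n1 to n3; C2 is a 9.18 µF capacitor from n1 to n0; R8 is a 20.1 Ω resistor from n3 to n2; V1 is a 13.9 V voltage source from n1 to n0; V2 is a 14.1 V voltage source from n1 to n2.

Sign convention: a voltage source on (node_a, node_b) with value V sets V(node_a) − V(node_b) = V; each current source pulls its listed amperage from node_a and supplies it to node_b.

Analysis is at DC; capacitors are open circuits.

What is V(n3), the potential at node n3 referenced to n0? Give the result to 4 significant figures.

Apply KCL at each of the 3 non-ground nodes and solve the resulting linear system.
Node n1: branches {I1, R1, I2, R6, R7, C2, V1, V2} → V_1 = 13.90
Node n2: branches {I1, R2, R4, R5, I3, R8, V2} → V_2 = -0.2000
Node n3: branches {R1, R3, C1, R7, R8} → V_3 = 13.24
Source currents: i(V1)=-0.004194, i(V2)=-0.8796

13.24 V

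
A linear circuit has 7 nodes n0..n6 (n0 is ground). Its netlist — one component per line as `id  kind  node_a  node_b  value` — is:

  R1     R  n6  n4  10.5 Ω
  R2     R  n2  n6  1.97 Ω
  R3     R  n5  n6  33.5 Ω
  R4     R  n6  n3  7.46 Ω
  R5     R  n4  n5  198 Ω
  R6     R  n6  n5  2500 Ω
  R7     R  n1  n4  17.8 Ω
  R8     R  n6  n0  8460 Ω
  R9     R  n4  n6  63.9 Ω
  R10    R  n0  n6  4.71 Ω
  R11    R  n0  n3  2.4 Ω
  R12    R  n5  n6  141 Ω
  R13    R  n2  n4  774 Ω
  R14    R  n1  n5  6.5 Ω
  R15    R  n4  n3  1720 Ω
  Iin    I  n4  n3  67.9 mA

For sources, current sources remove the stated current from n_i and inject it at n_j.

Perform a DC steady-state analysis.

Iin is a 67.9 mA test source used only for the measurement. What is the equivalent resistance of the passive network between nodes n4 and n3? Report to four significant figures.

R_eq = 11.10 Ω

Apply KCL at each of the 6 non-ground nodes and solve the resulting linear system.
Node n1: branches {R7, R14} → V_1 = -0.5042
Node n2: branches {R2, R13} → V_2 = -0.1639
Node n3: branches {R4, R11, R15, Iin} → V_3 = 0.08291
Node n4: branches {R1, R5, R7, R9, R13, R15, Iin} → V_4 = -0.6705
Node n5: branches {R3, R5, R6, R12, R14} → V_5 = -0.4435
Node n6: branches {R1, R2, R3, R4, R6, R8, R9, R10, R12} → V_6 = -0.1626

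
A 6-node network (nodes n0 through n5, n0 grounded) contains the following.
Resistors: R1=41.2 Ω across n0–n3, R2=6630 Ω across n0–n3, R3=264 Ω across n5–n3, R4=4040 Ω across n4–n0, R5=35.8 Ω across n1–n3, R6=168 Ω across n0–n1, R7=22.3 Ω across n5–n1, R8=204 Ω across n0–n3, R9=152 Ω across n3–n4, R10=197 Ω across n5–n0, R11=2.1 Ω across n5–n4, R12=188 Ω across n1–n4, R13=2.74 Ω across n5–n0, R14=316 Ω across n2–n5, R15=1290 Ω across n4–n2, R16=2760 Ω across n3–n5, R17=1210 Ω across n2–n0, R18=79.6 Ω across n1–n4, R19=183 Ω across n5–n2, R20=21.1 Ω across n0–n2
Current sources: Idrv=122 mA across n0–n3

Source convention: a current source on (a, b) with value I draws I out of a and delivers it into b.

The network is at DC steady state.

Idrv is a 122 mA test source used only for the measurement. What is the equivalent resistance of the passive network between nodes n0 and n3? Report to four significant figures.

R_eq = 17.35 Ω

MNA unknowns: 5 node voltages V₁..V_5
R1: Y=0.02427 on G[0,3]
R2: Y=0.0001508 on G[0,3]
R3: Y=0.003788 on G[5,3]
R4: Y=0.0002475 on G[4,0]
R5: Y=0.02793 on G[1,3]
R6: Y=0.005952 on G[0,1]
R7: Y=0.04484 on G[5,1]
R8: Y=0.004902 on G[0,3]
R9: Y=0.006579 on G[3,4]
R10: Y=0.005076 on G[5,0]
R11: Y=0.4762 on G[5,4]
R12: Y=0.005319 on G[1,4]
R13: Y=0.3650 on G[5,0]
R14: Y=0.003165 on G[2,5]
R15: Y=0.0007752 on G[4,2]
R16: Y=0.0003623 on G[3,5]
R17: Y=0.0008264 on G[2,0]
R18: Y=0.01256 on G[1,4]
R19: Y=0.005464 on G[5,2]
R20: Y=0.04739 on G[0,2]
Idrv: z[0]−=0.122, z[3]+=0.122
solve → V1=0.7159, V2=0.02463, V3=2.116, V4=0.1930, V5=0.1471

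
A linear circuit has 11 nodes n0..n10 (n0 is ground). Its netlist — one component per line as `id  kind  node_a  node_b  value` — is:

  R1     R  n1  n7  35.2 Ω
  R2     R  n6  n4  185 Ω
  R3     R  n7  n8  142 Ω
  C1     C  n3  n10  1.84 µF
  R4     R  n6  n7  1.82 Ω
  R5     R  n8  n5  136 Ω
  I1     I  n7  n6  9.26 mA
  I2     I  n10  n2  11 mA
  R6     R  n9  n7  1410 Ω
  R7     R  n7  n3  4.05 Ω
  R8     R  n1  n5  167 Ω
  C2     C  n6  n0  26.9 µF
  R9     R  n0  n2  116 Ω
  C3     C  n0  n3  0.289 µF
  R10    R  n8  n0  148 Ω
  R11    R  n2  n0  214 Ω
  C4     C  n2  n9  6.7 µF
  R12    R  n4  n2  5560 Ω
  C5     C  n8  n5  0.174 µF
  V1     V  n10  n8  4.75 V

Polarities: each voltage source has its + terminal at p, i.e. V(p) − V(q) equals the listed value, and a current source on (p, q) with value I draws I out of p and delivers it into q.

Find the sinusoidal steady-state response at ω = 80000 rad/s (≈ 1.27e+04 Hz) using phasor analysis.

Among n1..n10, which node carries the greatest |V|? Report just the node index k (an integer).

8

MNA unknowns: 10 node voltages V₁..V_10 plus 1 source current (V1)
R1: Y=0.02841+0.000j on G[1,7]
R2: Y=0.005405+0.000j on G[6,4]
R3: Y=0.007042+0.000j on G[7,8]
C1: Y=0.000+0.1472j on G[3,10]
R4: Y=0.5495+0.000j on G[6,7]
R5: Y=0.007353+0.000j on G[8,5]
I1: z[7]−=0.00926, z[6]+=0.00926
I2: z[10]−=0.011, z[2]+=0.011
R6: Y=0.0007092+0.000j on G[9,7]
R7: Y=0.2469+0.000j on G[7,3]
R8: Y=0.005988+0.000j on G[1,5]
C2: Y=0.000+2.152j on G[6,0]
R9: Y=0.008621+0.000j on G[0,2]
C3: Y=0.000+0.02312j on G[0,3]
R10: Y=0.006757+0.000j on G[8,0]
R11: Y=0.004673+0.000j on G[2,0]
C4: Y=0.000+0.5360j on G[2,9]
R12: Y=0.0001799+0.000j on G[4,2]
C5: Y=0.000+0.01392j on G[8,5]
V1: row V10−V8=4.75, i_V1 at 10,8
solve → V1=-0.5987-0.2304j, V2=0.7767-0.0009429j, V3=0.2886+0.006682j, V4=0.02338-0.008762j, V5=-3.517-1.249j, V6=-0.001686-0.009022j, V7=0.01655-0.01563j, V8=-4.379-0.4486j, V9=0.7767+6.289e-05j, V10=0.3713-0.4486j
aux → i_V1=-0.07802-0.01218j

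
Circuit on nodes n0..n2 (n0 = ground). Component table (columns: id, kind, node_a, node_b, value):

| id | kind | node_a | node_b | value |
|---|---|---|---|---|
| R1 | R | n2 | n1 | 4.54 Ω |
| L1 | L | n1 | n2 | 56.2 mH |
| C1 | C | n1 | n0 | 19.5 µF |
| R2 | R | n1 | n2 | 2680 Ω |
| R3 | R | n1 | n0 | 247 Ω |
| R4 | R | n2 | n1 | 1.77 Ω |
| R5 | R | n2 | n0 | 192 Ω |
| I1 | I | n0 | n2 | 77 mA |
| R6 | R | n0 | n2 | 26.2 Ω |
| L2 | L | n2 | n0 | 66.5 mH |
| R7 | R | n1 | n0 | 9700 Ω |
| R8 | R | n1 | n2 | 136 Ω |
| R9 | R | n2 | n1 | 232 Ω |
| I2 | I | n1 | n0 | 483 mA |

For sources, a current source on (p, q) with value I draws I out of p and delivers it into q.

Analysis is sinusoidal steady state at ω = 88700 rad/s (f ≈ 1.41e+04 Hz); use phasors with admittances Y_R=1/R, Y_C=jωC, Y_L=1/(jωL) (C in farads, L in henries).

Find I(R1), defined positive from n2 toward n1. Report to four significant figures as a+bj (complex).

MNA unknowns: 2 node voltages V₁..V_2
R1: Y=0.2203+0.000j on G[2,1]
L1: Y=0.000-0.0002006j on G[1,2]
C1: Y=0.000+1.730j on G[1,0]
R2: Y=0.0003731+0.000j on G[1,2]
R3: Y=0.004049+0.000j on G[1,0]
R4: Y=0.5650+0.000j on G[2,1]
R5: Y=0.005208+0.000j on G[2,0]
I1: z[0]−=0.077, z[2]+=0.077
R6: Y=0.03817+0.000j on G[0,2]
L2: Y=0.000-0.0001695j on G[2,0]
R7: Y=0.0001031+0.000j on G[1,0]
R8: Y=0.007353+0.000j on G[1,2]
R9: Y=0.004310+0.000j on G[2,1]
I2: z[1]−=0.483, z[0]+=0.483
solve → V1=-0.006195+0.2369j, V2=0.08568+0.2247j

0.02024-0.002684j A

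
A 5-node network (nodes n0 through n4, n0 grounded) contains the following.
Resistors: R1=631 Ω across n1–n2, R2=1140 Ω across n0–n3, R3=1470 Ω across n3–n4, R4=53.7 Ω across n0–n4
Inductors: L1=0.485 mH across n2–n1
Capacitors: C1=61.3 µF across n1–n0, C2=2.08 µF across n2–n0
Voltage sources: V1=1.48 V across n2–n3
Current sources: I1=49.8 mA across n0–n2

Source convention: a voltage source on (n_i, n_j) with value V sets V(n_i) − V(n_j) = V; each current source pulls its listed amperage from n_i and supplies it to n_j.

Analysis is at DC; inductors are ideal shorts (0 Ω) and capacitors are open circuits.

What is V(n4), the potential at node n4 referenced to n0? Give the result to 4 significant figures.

1.145 V

Element admittances at DC:
  Y(R1) = 0.001585 S between n1,n2
  L1: short n2↔n1 (DC inductor)
  Y(R2) = 0.0008772 S between n0,n3
  Y(C1) = 0.000 S between n1,n0
  Y(R3) = 0.0006803 S between n3,n4
  Y(C2) = 0.000 S between n2,n0
  Y(R4) = 0.01862 S between n0,n4
  V1: constraint V(n2)−V(n3) = 1.48
  I1: injects 0.0498 A into n2 (from n0)
Assemble and solve the 6×6 MNA system:
  V(n1)=33.95  V(n2)=33.95  V(n3)=32.47  V(n4)=1.145
  i(L1)=0.000  i(V1)=0.04980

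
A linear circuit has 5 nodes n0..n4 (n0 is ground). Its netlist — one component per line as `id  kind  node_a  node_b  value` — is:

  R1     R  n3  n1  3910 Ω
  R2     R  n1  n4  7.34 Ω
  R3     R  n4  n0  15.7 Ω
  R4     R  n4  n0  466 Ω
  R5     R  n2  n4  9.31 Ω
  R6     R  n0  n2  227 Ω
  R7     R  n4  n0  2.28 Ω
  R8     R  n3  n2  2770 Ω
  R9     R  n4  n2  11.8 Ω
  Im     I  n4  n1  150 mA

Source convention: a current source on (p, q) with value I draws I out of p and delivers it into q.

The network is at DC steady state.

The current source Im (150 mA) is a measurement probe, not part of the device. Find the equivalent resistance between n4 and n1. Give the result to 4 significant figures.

R_eq = 7.332 Ω

MNA unknowns: 4 node voltages V₁..V_4
R1: Y=0.0002558 on G[3,1]
R2: Y=0.1362 on G[1,4]
R3: Y=0.06369 on G[4,0]
R4: Y=0.002146 on G[4,0]
R5: Y=0.1074 on G[2,4]
R6: Y=0.004405 on G[0,2]
R7: Y=0.4386 on G[4,0]
R8: Y=0.0003610 on G[3,2]
R9: Y=0.08475 on G[4,2]
Im: z[4]−=0.15, z[1]+=0.15
solve → V1=1.100, V2=0.0008299, V3=0.4565, V4=-7.247e-06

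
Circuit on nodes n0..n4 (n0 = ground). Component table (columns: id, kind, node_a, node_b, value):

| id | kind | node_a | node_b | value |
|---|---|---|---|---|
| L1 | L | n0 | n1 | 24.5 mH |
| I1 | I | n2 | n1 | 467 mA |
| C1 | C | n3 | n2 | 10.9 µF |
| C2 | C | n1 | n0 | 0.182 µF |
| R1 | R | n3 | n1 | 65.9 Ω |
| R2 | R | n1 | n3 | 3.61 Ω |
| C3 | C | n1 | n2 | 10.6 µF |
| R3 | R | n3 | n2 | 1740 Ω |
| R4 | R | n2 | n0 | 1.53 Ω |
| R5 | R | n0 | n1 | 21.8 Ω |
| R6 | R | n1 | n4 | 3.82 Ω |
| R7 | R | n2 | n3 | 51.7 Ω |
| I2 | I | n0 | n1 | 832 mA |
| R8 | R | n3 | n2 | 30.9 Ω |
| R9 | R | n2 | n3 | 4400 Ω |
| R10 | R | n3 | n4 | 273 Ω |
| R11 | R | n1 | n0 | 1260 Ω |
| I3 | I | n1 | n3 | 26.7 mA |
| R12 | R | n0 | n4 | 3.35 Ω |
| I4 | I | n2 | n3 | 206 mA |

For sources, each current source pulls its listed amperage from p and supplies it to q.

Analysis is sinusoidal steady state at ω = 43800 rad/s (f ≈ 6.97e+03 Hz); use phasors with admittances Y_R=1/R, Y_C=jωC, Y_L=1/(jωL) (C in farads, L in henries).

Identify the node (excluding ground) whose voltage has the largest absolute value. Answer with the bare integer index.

MNA unknowns: 4 node voltages V₁..V_4
L1: Y=0.000-0.0009319j on G[0,1]
I1: z[2]−=0.467, z[1]+=0.467
C1: Y=0.000+0.4774j on G[3,2]
C2: Y=0.000+0.007972j on G[1,0]
R1: Y=0.01517+0.000j on G[3,1]
R2: Y=0.2770+0.000j on G[1,3]
C3: Y=0.000+0.4643j on G[1,2]
R3: Y=0.0005747+0.000j on G[3,2]
R4: Y=0.6536+0.000j on G[2,0]
R5: Y=0.04587+0.000j on G[0,1]
R6: Y=0.2618+0.000j on G[1,4]
R7: Y=0.01934+0.000j on G[2,3]
I2: z[0]−=0.832, z[1]+=0.832
R8: Y=0.03236+0.000j on G[3,2]
R9: Y=0.0002273+0.000j on G[2,3]
R10: Y=0.003663+0.000j on G[3,4]
R11: Y=0.0007937+0.000j on G[1,0]
I3: z[1]−=0.0267, z[3]+=0.0267
R12: Y=0.2985+0.000j on G[0,4]
I4: z[2]−=0.206, z[3]+=0.206
solve → V1=1.562-1.198j, V2=0.8156+0.3250j, V3=0.6519-0.7377j, V4=0.7291-0.5611j

1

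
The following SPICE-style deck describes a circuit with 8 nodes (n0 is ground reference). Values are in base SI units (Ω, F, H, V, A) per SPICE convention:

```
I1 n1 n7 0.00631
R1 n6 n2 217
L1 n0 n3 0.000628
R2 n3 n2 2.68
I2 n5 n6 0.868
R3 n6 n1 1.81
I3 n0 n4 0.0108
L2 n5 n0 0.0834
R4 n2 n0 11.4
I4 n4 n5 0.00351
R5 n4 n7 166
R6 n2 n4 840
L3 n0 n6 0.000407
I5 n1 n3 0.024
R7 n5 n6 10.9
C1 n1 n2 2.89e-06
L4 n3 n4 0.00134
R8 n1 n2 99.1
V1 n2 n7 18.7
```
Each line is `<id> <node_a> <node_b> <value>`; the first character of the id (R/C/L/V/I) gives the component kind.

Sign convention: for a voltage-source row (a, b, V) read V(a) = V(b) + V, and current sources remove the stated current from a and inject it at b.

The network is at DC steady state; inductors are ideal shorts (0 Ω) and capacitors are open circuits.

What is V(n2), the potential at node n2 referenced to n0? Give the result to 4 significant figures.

0.2454 V

MNA unknowns: 7 node voltages V₁..V_7 plus 5 source currents (L1, L2, L3, L4, V1)
I1: z[1]−=0.00631, z[7]+=0.00631
R1: Y=0.004608 on G[6,2]
L1: row V0−V3=0, i_L1 at 0,3
R2: Y=0.3731 on G[3,2]
I2: z[5]−=0.868, z[6]+=0.868
R3: Y=0.5525 on G[6,1]
I3: z[0]−=0.0108, z[4]+=0.0108
L2: row V5−V0=0, i_L2 at 5,0
R4: Y=0.08772 on G[2,0]
I4: z[4]−=0.00351, z[5]+=0.00351
R5: Y=0.006024 on G[4,7]
R6: Y=0.001190 on G[2,4]
L3: row V0−V6=0, i_L3 at 0,6
I5: z[1]−=0.024, z[3]+=0.024
R7: Y=0.09174 on G[5,6]
C1: Y=0.000 on G[1,2]
L4: row V3−V4=0, i_L4 at 3,4
R8: Y=0.01009 on G[1,2]
V1: row V2−V7=18.7, i_V1 at 2,7
solve → V1=-0.04948, V2=0.2454, V3=0.000, V4=0.000, V5=0.000, V6=0.000, V7=-18.45
aux → i_L1=-0.01197, i_L2=-0.8645, i_L3=-0.8418, i_L4=0.1036, i_V1=-0.1175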